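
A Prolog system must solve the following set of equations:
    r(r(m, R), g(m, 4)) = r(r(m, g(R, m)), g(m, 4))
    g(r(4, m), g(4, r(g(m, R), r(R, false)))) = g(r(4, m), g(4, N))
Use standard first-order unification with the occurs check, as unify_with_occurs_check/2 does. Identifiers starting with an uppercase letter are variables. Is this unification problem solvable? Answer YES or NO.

NO

Decompose r/2: r(m, R) = r(m, g(R, m)),  g(m, 4) = g(m, 4).
Decompose r/2: m = m,  R = g(R, m).
Delete trivial equation m = m.
Occurs check fails: R occurs in g(R, m); the equation R = g(R, m) has no finite solution.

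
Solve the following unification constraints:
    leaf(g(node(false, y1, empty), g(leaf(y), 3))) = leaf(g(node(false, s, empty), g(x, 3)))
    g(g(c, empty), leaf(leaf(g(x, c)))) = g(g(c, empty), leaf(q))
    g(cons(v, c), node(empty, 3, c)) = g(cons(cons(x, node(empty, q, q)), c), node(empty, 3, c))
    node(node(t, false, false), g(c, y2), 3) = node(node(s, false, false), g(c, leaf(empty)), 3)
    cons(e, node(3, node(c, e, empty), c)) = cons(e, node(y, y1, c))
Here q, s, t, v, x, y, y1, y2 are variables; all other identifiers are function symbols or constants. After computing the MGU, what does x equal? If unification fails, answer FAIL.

leaf(3)

Decompose leaf/1: g(node(false, y1, empty), g(leaf(y), 3)) = g(node(false, s, empty), g(x, 3)).
Decompose g/2: node(false, y1, empty) = node(false, s, empty),  g(leaf(y), 3) = g(x, 3).
Decompose node/3: false = false,  y1 = s,  empty = empty.
Delete trivial equation false = false.
Bind y1 := s; substituting into the one remaining equation that mentions y1 gives: cons(e, node(3, node(c, e, empty), c)) = cons(e, node(y, s, c)).
Delete trivial equation empty = empty.
Decompose g/2: leaf(y) = x,  3 = 3.
Bind x := leaf(y); substituting into the 2 remaining equations that mention x gives: g(g(c, empty), leaf(leaf(g(leaf(y), c)))) = g(g(c, empty), leaf(q)),  g(cons(v, c), node(empty, 3, c)) = g(cons(cons(leaf(y), node(empty, q, q)), c), node(empty, 3, c)).
Delete trivial equation 3 = 3.
Decompose g/2: g(c, empty) = g(c, empty),  leaf(leaf(g(leaf(y), c))) = leaf(q).
Delete trivial equation g(c, empty) = g(c, empty).
Decompose leaf/1: leaf(g(leaf(y), c)) = q.
Bind q := leaf(g(leaf(y), c)); substituting into the one remaining equation that mentions q gives: g(cons(v, c), node(empty, 3, c)) = g(cons(cons(leaf(y), node(empty, leaf(g(leaf(y), c)), leaf(g(leaf(y), c)))), c), node(empty, 3, c)).
Decompose g/2: cons(v, c) = cons(cons(leaf(y), node(empty, leaf(g(leaf(y), c)), leaf(g(leaf(y), c)))), c),  node(empty, 3, c) = node(empty, 3, c).
Decompose cons/2: v = cons(leaf(y), node(empty, leaf(g(leaf(y), c)), leaf(g(leaf(y), c)))),  c = c.
Bind v := cons(leaf(y), node(empty, leaf(g(leaf(y), c)), leaf(g(leaf(y), c)))); no other remaining equation mentions v.
Delete trivial equation c = c.
Delete trivial equation node(empty, 3, c) = node(empty, 3, c).
Decompose node/3: node(t, false, false) = node(s, false, false),  g(c, y2) = g(c, leaf(empty)),  3 = 3.
Decompose node/3: t = s,  false = false,  false = false.
Bind t := s; no other remaining equation mentions t.
Delete trivial equation false = false.
Delete trivial equation false = false.
Decompose g/2: c = c,  y2 = leaf(empty).
Delete trivial equation c = c.
Bind y2 := leaf(empty); no other remaining equation mentions y2.
Delete trivial equation 3 = 3.
Decompose cons/2: e = e,  node(3, node(c, e, empty), c) = node(y, s, c).
Delete trivial equation e = e.
Decompose node/3: 3 = y,  node(c, e, empty) = s,  c = c.
Bind y := 3; no other remaining equation mentions y. Substituting into the earlier bindings gives x := leaf(3), q := leaf(g(leaf(3), c)), v := cons(leaf(3), node(empty, leaf(g(leaf(3), c)), leaf(g(leaf(3), c)))).
Bind s := node(c, e, empty); no other remaining equation mentions s. Substituting into the earlier bindings gives y1 := node(c, e, empty), t := node(c, e, empty).
Delete trivial equation c = c.
MGU = { y1 := node(c, e, empty), x := leaf(3), q := leaf(g(leaf(3), c)), v := cons(leaf(3), node(empty, leaf(g(leaf(3), c)), leaf(g(leaf(3), c)))), t := node(c, e, empty), y2 := leaf(empty), y := 3, s := node(c, e, empty) }, so x := leaf(3).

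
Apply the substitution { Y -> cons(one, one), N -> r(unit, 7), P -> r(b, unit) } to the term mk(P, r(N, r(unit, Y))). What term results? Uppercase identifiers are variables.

mk(r(b, unit), r(r(unit, 7), r(unit, cons(one, one))))

Replace each occurrence of Y with cons(one, one).
Replace each occurrence of N with r(unit, 7).
Replace each occurrence of P with r(b, unit).
Result: mk(r(b, unit), r(r(unit, 7), r(unit, cons(one, one)))).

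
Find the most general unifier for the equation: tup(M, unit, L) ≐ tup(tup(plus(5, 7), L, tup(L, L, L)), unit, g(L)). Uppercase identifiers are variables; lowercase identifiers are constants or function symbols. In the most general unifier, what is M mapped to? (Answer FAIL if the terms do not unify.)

Decompose tup/3: M ≐ tup(plus(5, 7), L, tup(L, L, L)),  unit ≐ unit,  L ≐ g(L).
Bind M := tup(plus(5, 7), L, tup(L, L, L)); no other remaining equation mentions M.
Delete trivial equation unit ≐ unit.
Occurs check fails: L occurs in g(L); the equation L ≐ g(L) has no finite solution.

FAIL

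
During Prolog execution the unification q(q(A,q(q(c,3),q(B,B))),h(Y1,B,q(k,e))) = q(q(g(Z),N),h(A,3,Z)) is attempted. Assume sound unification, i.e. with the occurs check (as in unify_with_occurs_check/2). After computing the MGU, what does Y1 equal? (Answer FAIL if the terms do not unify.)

g(q(k,e))

Decompose q/2: q(A,q(q(c,3),q(B,B))) = q(g(Z),N),  h(Y1,B,q(k,e)) = h(A,3,Z).
Decompose q/2: A = g(Z),  q(q(c,3),q(B,B)) = N.
Bind A := g(Z); substituting into the one remaining equation that mentions A gives: h(Y1,B,q(k,e)) = h(g(Z),3,Z).
Bind N := q(q(c,3),q(B,B)); no other remaining equation mentions N.
Decompose h/3: Y1 = g(Z),  B = 3,  q(k,e) = Z.
Bind Y1 := g(Z); no other remaining equation mentions Y1.
Bind B := 3; no other remaining equation mentions B. Substituting into the earlier binding gives N := q(q(c,3),q(3,3)).
Bind Z := q(k,e). Substituting into the earlier bindings gives A := g(q(k,e)), Y1 := g(q(k,e)).
MGU = { A = g(q(k,e)), N = q(q(c,3),q(3,3)), Y1 = g(q(k,e)), B = 3, Z = q(k,e) }, so Y1 = g(q(k,e)).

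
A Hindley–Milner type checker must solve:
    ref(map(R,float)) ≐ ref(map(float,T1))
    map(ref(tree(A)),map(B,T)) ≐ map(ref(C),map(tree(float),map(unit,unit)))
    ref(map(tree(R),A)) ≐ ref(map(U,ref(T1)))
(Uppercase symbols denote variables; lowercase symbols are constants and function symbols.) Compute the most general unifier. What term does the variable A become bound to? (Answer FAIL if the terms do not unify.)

Decompose ref/1: map(R,float) ≐ map(float,T1).
Decompose map/2: R ≐ float,  float ≐ T1.
Bind R := float; substituting into the one remaining equation that mentions R gives: ref(map(tree(float),A)) ≐ ref(map(U,ref(T1))).
Bind T1 := float; substituting into the one remaining equation that mentions T1 gives: ref(map(tree(float),A)) ≐ ref(map(U,ref(float))).
Decompose map/2: ref(tree(A)) ≐ ref(C),  map(B,T) ≐ map(tree(float),map(unit,unit)).
Decompose ref/1: tree(A) ≐ C.
Bind C := tree(A); no other remaining equation mentions C.
Decompose map/2: B ≐ tree(float),  T ≐ map(unit,unit).
Bind B := tree(float); no other remaining equation mentions B.
Bind T := map(unit,unit); no other remaining equation mentions T.
Decompose ref/1: map(tree(float),A) ≐ map(U,ref(float)).
Decompose map/2: tree(float) ≐ U,  A ≐ ref(float).
Bind U := tree(float); no other remaining equation mentions U.
Bind A := ref(float). Substituting into the earlier binding gives C := tree(ref(float)).
MGU = { R := float, T1 := float, C := tree(ref(float)), B := tree(float), T := map(unit,unit), U := tree(float), A := ref(float) }, so A := ref(float).

ref(float)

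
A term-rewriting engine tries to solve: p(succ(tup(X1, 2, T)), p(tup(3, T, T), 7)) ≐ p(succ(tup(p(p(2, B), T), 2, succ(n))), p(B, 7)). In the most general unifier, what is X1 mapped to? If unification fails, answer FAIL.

p(p(2, tup(3, succ(n), succ(n))), succ(n))

Decompose p/2: succ(tup(X1, 2, T)) ≐ succ(tup(p(p(2, B), T), 2, succ(n))),  p(tup(3, T, T), 7) ≐ p(B, 7).
Decompose succ/1: tup(X1, 2, T) ≐ tup(p(p(2, B), T), 2, succ(n)).
Decompose tup/3: X1 ≐ p(p(2, B), T),  2 ≐ 2,  T ≐ succ(n).
Bind X1 := p(p(2, B), T); no other remaining equation mentions X1.
Delete trivial equation 2 ≐ 2.
Bind T := succ(n); substituting into the remaining equation gives: p(tup(3, succ(n), succ(n)), 7) ≐ p(B, 7). Substituting into the earlier binding gives X1 := p(p(2, B), succ(n)).
Decompose p/2: tup(3, succ(n), succ(n)) ≐ B,  7 ≐ 7.
Bind B := tup(3, succ(n), succ(n)); no other remaining equation mentions B. Substituting into the earlier binding gives X1 := p(p(2, tup(3, succ(n), succ(n))), succ(n)).
Delete trivial equation 7 ≐ 7.
MGU = { X1 := p(p(2, tup(3, succ(n), succ(n))), succ(n)), T := succ(n), B := tup(3, succ(n), succ(n)) }, so X1 := p(p(2, tup(3, succ(n), succ(n))), succ(n)).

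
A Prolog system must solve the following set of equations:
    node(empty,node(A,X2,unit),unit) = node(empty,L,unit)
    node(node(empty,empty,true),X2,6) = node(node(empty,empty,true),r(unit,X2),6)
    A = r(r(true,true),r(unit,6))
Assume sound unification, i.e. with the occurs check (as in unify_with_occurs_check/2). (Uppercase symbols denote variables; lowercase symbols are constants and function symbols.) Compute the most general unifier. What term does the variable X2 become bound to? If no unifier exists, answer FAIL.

FAIL

Decompose node/3: empty = empty,  node(A,X2,unit) = L,  unit = unit.
Delete trivial equation empty = empty.
Bind L := node(A,X2,unit); no other remaining equation mentions L.
Delete trivial equation unit = unit.
Decompose node/3: node(empty,empty,true) = node(empty,empty,true),  X2 = r(unit,X2),  6 = 6.
Delete trivial equation node(empty,empty,true) = node(empty,empty,true).
Occurs check fails: X2 occurs in r(unit,X2); the equation X2 = r(unit,X2) has no finite solution.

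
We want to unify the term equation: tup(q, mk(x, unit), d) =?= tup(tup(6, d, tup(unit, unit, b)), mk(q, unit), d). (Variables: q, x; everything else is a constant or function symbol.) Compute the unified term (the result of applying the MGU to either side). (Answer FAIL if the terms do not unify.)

tup(tup(6, d, tup(unit, unit, b)), mk(tup(6, d, tup(unit, unit, b)), unit), d)

Decompose tup/3: q =?= tup(6, d, tup(unit, unit, b)),  mk(x, unit) =?= mk(q, unit),  d =?= d.
Bind q := tup(6, d, tup(unit, unit, b)); substituting into the one remaining equation that mentions q gives: mk(x, unit) =?= mk(tup(6, d, tup(unit, unit, b)), unit).
Decompose mk/2: x =?= tup(6, d, tup(unit, unit, b)),  unit =?= unit.
Bind x := tup(6, d, tup(unit, unit, b)); no other remaining equation mentions x.
Delete trivial equation unit =?= unit.
Delete trivial equation d =?= d.
Applying the MGU to either side gives tup(tup(6, d, tup(unit, unit, b)), mk(tup(6, d, tup(unit, unit, b)), unit), d).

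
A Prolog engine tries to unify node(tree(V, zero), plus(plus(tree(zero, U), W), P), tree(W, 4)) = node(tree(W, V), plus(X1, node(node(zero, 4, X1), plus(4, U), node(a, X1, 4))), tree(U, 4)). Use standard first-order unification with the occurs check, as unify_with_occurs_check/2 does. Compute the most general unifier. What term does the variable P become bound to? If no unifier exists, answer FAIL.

node(node(zero, 4, plus(tree(zero, zero), zero)), plus(4, zero), node(a, plus(tree(zero, zero), zero), 4))

Decompose node/3: tree(V, zero) = tree(W, V),  plus(plus(tree(zero, U), W), P) = plus(X1, node(node(zero, 4, X1), plus(4, U), node(a, X1, 4))),  tree(W, 4) = tree(U, 4).
Decompose tree/2: V = W,  zero = V.
Bind V := W; substituting into the one remaining equation that mentions V gives: zero = W.
Bind W := zero; substituting into the remaining equations gives: plus(plus(tree(zero, U), zero), P) = plus(X1, node(node(zero, 4, X1), plus(4, U), node(a, X1, 4))),  tree(zero, 4) = tree(U, 4). Substituting into the earlier binding gives V := zero.
Decompose plus/2: plus(tree(zero, U), zero) = X1,  P = node(node(zero, 4, X1), plus(4, U), node(a, X1, 4)).
Bind X1 := plus(tree(zero, U), zero); substituting into the one remaining equation that mentions X1 gives: P = node(node(zero, 4, plus(tree(zero, U), zero)), plus(4, U), node(a, plus(tree(zero, U), zero), 4)).
Bind P := node(node(zero, 4, plus(tree(zero, U), zero)), plus(4, U), node(a, plus(tree(zero, U), zero), 4)); no other remaining equation mentions P.
Decompose tree/2: zero = U,  4 = 4.
Bind U := zero; no other remaining equation mentions U. Substituting into the earlier bindings gives X1 := plus(tree(zero, zero), zero), P := node(node(zero, 4, plus(tree(zero, zero), zero)), plus(4, zero), node(a, plus(tree(zero, zero), zero), 4)).
Delete trivial equation 4 = 4.
MGU = { V ↦ zero, W ↦ zero, X1 ↦ plus(tree(zero, zero), zero), P ↦ node(node(zero, 4, plus(tree(zero, zero), zero)), plus(4, zero), node(a, plus(tree(zero, zero), zero), 4)), U ↦ zero }, so P ↦ node(node(zero, 4, plus(tree(zero, zero), zero)), plus(4, zero), node(a, plus(tree(zero, zero), zero), 4)).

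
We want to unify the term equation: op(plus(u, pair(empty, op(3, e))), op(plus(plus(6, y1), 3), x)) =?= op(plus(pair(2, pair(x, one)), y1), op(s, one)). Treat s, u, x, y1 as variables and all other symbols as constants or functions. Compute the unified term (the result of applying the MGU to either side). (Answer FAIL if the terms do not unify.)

Decompose op/2: plus(u, pair(empty, op(3, e))) =?= plus(pair(2, pair(x, one)), y1),  op(plus(plus(6, y1), 3), x) =?= op(s, one).
Decompose plus/2: u =?= pair(2, pair(x, one)),  pair(empty, op(3, e)) =?= y1.
Bind u := pair(2, pair(x, one)); no other remaining equation mentions u.
Bind y1 := pair(empty, op(3, e)); substituting into the remaining equation gives: op(plus(plus(6, pair(empty, op(3, e))), 3), x) =?= op(s, one).
Decompose op/2: plus(plus(6, pair(empty, op(3, e))), 3) =?= s,  x =?= one.
Bind s := plus(plus(6, pair(empty, op(3, e))), 3); no other remaining equation mentions s.
Bind x := one. Substituting into the earlier binding gives u := pair(2, pair(one, one)).
Applying the MGU to either side gives op(plus(pair(2, pair(one, one)), pair(empty, op(3, e))), op(plus(plus(6, pair(empty, op(3, e))), 3), one)).

op(plus(pair(2, pair(one, one)), pair(empty, op(3, e))), op(plus(plus(6, pair(empty, op(3, e))), 3), one))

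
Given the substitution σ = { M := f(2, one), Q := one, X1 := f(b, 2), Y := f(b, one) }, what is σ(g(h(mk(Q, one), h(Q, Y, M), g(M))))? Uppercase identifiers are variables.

g(h(mk(one, one), h(one, f(b, one), f(2, one)), g(f(2, one))))

Replace each occurrence of M with f(2, one).
Replace each occurrence of Q with one.
Replace each occurrence of Y with f(b, one).
Result: g(h(mk(one, one), h(one, f(b, one), f(2, one)), g(f(2, one)))).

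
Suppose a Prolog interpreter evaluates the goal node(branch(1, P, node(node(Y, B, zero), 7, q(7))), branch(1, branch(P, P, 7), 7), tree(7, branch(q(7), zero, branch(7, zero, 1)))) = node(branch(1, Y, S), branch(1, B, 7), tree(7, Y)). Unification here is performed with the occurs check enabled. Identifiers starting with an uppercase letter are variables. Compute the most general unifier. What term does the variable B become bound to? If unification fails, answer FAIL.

Decompose node/3: branch(1, P, node(node(Y, B, zero), 7, q(7))) = branch(1, Y, S),  branch(1, branch(P, P, 7), 7) = branch(1, B, 7),  tree(7, branch(q(7), zero, branch(7, zero, 1))) = tree(7, Y).
Decompose branch/3: 1 = 1,  P = Y,  node(node(Y, B, zero), 7, q(7)) = S.
Delete trivial equation 1 = 1.
Bind P := Y; substituting into the one remaining equation that mentions P gives: branch(1, branch(Y, Y, 7), 7) = branch(1, B, 7).
Bind S := node(node(Y, B, zero), 7, q(7)); no other remaining equation mentions S.
Decompose branch/3: 1 = 1,  branch(Y, Y, 7) = B,  7 = 7.
Delete trivial equation 1 = 1.
Bind B := branch(Y, Y, 7); no other remaining equation mentions B. Substituting into the earlier binding gives S := node(node(Y, branch(Y, Y, 7), zero), 7, q(7)).
Delete trivial equation 7 = 7.
Decompose tree/2: 7 = 7,  branch(q(7), zero, branch(7, zero, 1)) = Y.
Delete trivial equation 7 = 7.
Bind Y := branch(q(7), zero, branch(7, zero, 1)). Substituting into the earlier bindings gives P := branch(q(7), zero, branch(7, zero, 1)), S := node(node(branch(q(7), zero, branch(7, zero, 1)), branch(branch(q(7), zero, branch(7, zero, 1)), branch(q(7), zero, branch(7, zero, 1)), 7), zero), 7, q(7)), B := branch(branch(q(7), zero, branch(7, zero, 1)), branch(q(7), zero, branch(7, zero, 1)), 7).
MGU = { P -> branch(q(7), zero, branch(7, zero, 1)), S -> node(node(branch(q(7), zero, branch(7, zero, 1)), branch(branch(q(7), zero, branch(7, zero, 1)), branch(q(7), zero, branch(7, zero, 1)), 7), zero), 7, q(7)), B -> branch(branch(q(7), zero, branch(7, zero, 1)), branch(q(7), zero, branch(7, zero, 1)), 7), Y -> branch(q(7), zero, branch(7, zero, 1)) }, so B -> branch(branch(q(7), zero, branch(7, zero, 1)), branch(q(7), zero, branch(7, zero, 1)), 7).

branch(branch(q(7), zero, branch(7, zero, 1)), branch(q(7), zero, branch(7, zero, 1)), 7)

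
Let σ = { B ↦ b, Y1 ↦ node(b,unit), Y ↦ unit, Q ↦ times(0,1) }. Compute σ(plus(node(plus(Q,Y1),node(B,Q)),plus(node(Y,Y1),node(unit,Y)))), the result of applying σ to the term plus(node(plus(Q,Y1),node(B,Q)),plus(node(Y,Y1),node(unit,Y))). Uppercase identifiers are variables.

plus(node(plus(times(0,1),node(b,unit)),node(b,times(0,1))),plus(node(unit,node(b,unit)),node(unit,unit)))

Replace each occurrence of B with b.
Replace each occurrence of Y1 with node(b,unit).
Replace each occurrence of Y with unit.
Replace each occurrence of Q with times(0,1).
Result: plus(node(plus(times(0,1),node(b,unit)),node(b,times(0,1))),plus(node(unit,node(b,unit)),node(unit,unit))).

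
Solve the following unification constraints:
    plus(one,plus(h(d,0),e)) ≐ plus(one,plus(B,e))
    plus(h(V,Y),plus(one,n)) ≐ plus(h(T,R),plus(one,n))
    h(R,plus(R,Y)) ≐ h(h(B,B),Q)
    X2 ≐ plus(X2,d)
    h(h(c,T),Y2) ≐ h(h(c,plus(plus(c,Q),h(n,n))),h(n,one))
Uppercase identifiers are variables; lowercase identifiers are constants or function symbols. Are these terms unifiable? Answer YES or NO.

NO

Decompose plus/2: one ≐ one,  plus(h(d,0),e) ≐ plus(B,e).
Delete trivial equation one ≐ one.
Decompose plus/2: h(d,0) ≐ B,  e ≐ e.
Bind B := h(d,0); substituting into the one remaining equation that mentions B gives: h(R,plus(R,Y)) ≐ h(h(h(d,0),h(d,0)),Q).
Delete trivial equation e ≐ e.
Decompose plus/2: h(V,Y) ≐ h(T,R),  plus(one,n) ≐ plus(one,n).
Decompose h/2: V ≐ T,  Y ≐ R.
Bind V := T; no other remaining equation mentions V.
Bind Y := R; substituting into the one remaining equation that mentions Y gives: h(R,plus(R,R)) ≐ h(h(h(d,0),h(d,0)),Q).
Delete trivial equation plus(one,n) ≐ plus(one,n).
Decompose h/2: R ≐ h(h(d,0),h(d,0)),  plus(R,R) ≐ Q.
Bind R := h(h(d,0),h(d,0)); substituting into the one remaining equation that mentions R gives: plus(h(h(d,0),h(d,0)),h(h(d,0),h(d,0))) ≐ Q. Substituting into the earlier binding gives Y := h(h(d,0),h(d,0)).
Bind Q := plus(h(h(d,0),h(d,0)),h(h(d,0),h(d,0))); substituting into the one remaining equation that mentions Q gives: h(h(c,T),Y2) ≐ h(h(c,plus(plus(c,plus(h(h(d,0),h(d,0)),h(h(d,0),h(d,0)))),h(n,n))),h(n,one)).
Occurs check fails: X2 occurs in plus(X2,d); the equation X2 ≐ plus(X2,d) has no finite solution.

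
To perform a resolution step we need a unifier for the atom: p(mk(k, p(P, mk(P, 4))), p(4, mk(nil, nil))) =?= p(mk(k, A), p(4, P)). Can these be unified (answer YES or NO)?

YES

Decompose p/2: mk(k, p(P, mk(P, 4))) =?= mk(k, A),  p(4, mk(nil, nil)) =?= p(4, P).
Decompose mk/2: k =?= k,  p(P, mk(P, 4)) =?= A.
Delete trivial equation k =?= k.
Bind A := p(P, mk(P, 4)); no other remaining equation mentions A.
Decompose p/2: 4 =?= 4,  mk(nil, nil) =?= P.
Delete trivial equation 4 =?= 4.
Bind P := mk(nil, nil). Substituting into the earlier binding gives A := p(mk(nil, nil), mk(mk(nil, nil), 4)).
No equations remain and no clash or occurs-check failure arose, so a unifier exists.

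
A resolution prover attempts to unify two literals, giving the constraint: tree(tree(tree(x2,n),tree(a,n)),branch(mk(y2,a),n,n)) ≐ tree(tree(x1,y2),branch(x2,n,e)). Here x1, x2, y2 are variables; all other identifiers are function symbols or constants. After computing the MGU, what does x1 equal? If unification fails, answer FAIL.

FAIL

Decompose tree/2: tree(tree(x2,n),tree(a,n)) ≐ tree(x1,y2),  branch(mk(y2,a),n,n) ≐ branch(x2,n,e).
Decompose tree/2: tree(x2,n) ≐ x1,  tree(a,n) ≐ y2.
Bind x1 := tree(x2,n); no other remaining equation mentions x1.
Bind y2 := tree(a,n); substituting into the remaining equation gives: branch(mk(tree(a,n),a),n,n) ≐ branch(x2,n,e).
Decompose branch/3: mk(tree(a,n),a) ≐ x2,  n ≐ n,  n ≐ e.
Bind x2 := mk(tree(a,n),a); no other remaining equation mentions x2. Substituting into the earlier binding gives x1 := tree(mk(tree(a,n),a),n).
Delete trivial equation n ≐ n.
Clash: constants n and e differ; no unifier exists.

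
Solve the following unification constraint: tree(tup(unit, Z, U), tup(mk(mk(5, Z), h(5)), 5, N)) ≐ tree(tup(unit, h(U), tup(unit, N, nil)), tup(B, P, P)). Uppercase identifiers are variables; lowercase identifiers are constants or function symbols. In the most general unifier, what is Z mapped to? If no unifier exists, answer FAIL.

h(tup(unit, 5, nil))

Decompose tree/2: tup(unit, Z, U) ≐ tup(unit, h(U), tup(unit, N, nil)),  tup(mk(mk(5, Z), h(5)), 5, N) ≐ tup(B, P, P).
Decompose tup/3: unit ≐ unit,  Z ≐ h(U),  U ≐ tup(unit, N, nil).
Delete trivial equation unit ≐ unit.
Bind Z := h(U); substituting into the one remaining equation that mentions Z gives: tup(mk(mk(5, h(U)), h(5)), 5, N) ≐ tup(B, P, P).
Bind U := tup(unit, N, nil); substituting into the remaining equation gives: tup(mk(mk(5, h(tup(unit, N, nil))), h(5)), 5, N) ≐ tup(B, P, P). Substituting into the earlier binding gives Z := h(tup(unit, N, nil)).
Decompose tup/3: mk(mk(5, h(tup(unit, N, nil))), h(5)) ≐ B,  5 ≐ P,  N ≐ P.
Bind B := mk(mk(5, h(tup(unit, N, nil))), h(5)); no other remaining equation mentions B.
Bind P := 5; substituting into the remaining equation gives: N ≐ 5.
Bind N := 5. Substituting into the earlier bindings gives Z := h(tup(unit, 5, nil)), U := tup(unit, 5, nil), B := mk(mk(5, h(tup(unit, 5, nil))), h(5)).
MGU = { Z ↦ h(tup(unit, 5, nil)), U ↦ tup(unit, 5, nil), B ↦ mk(mk(5, h(tup(unit, 5, nil))), h(5)), P ↦ 5, N ↦ 5 }, so Z ↦ h(tup(unit, 5, nil)).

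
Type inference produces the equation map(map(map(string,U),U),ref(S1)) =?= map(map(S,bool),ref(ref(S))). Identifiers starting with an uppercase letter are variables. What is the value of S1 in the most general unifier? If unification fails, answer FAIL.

Decompose map/2: map(map(string,U),U) =?= map(S,bool),  ref(S1) =?= ref(ref(S)).
Decompose map/2: map(string,U) =?= S,  U =?= bool.
Bind S := map(string,U); substituting into the one remaining equation that mentions S gives: ref(S1) =?= ref(ref(map(string,U))).
Bind U := bool; substituting into the remaining equation gives: ref(S1) =?= ref(ref(map(string,bool))). Substituting into the earlier binding gives S := map(string,bool).
Decompose ref/1: S1 =?= ref(map(string,bool)).
Bind S1 := ref(map(string,bool)).
MGU = { S ↦ map(string,bool), U ↦ bool, S1 ↦ ref(map(string,bool)) }, so S1 ↦ ref(map(string,bool)).

ref(map(string,bool))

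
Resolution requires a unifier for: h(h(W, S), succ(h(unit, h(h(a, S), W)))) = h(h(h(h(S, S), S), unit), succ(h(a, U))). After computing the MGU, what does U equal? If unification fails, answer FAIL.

FAIL

Decompose h/2: h(W, S) = h(h(h(S, S), S), unit),  succ(h(unit, h(h(a, S), W))) = succ(h(a, U)).
Decompose h/2: W = h(h(S, S), S),  S = unit.
Bind W := h(h(S, S), S); substituting into the one remaining equation that mentions W gives: succ(h(unit, h(h(a, S), h(h(S, S), S)))) = succ(h(a, U)).
Bind S := unit; substituting into the remaining equation gives: succ(h(unit, h(h(a, unit), h(h(unit, unit), unit)))) = succ(h(a, U)). Substituting into the earlier binding gives W := h(h(unit, unit), unit).
Decompose succ/1: h(unit, h(h(a, unit), h(h(unit, unit), unit))) = h(a, U).
Decompose h/2: unit = a,  h(h(a, unit), h(h(unit, unit), unit)) = U.
Clash: constants unit and a differ; no unifier exists.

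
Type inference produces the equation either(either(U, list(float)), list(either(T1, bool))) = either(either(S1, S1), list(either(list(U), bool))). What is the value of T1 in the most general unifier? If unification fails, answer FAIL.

Decompose either/2: either(U, list(float)) = either(S1, S1),  list(either(T1, bool)) = list(either(list(U), bool)).
Decompose either/2: U = S1,  list(float) = S1.
Bind U := S1; substituting into the one remaining equation that mentions U gives: list(either(T1, bool)) = list(either(list(S1), bool)).
Bind S1 := list(float); substituting into the remaining equation gives: list(either(T1, bool)) = list(either(list(list(float)), bool)). Substituting into the earlier binding gives U := list(float).
Decompose list/1: either(T1, bool) = either(list(list(float)), bool).
Decompose either/2: T1 = list(list(float)),  bool = bool.
Bind T1 := list(list(float)); no other remaining equation mentions T1.
Delete trivial equation bool = bool.
MGU = { U := list(float), S1 := list(float), T1 := list(list(float)) }, so T1 := list(list(float)).

list(list(float))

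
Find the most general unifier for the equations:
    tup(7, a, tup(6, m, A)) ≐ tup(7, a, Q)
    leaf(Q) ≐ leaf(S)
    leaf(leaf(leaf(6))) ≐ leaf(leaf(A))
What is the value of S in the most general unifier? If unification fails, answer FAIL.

tup(6, m, leaf(6))

Decompose tup/3: 7 ≐ 7,  a ≐ a,  tup(6, m, A) ≐ Q.
Delete trivial equation 7 ≐ 7.
Delete trivial equation a ≐ a.
Bind Q := tup(6, m, A); substituting into the one remaining equation that mentions Q gives: leaf(tup(6, m, A)) ≐ leaf(S).
Decompose leaf/1: tup(6, m, A) ≐ S.
Bind S := tup(6, m, A); no other remaining equation mentions S.
Decompose leaf/1: leaf(leaf(6)) ≐ leaf(A).
Decompose leaf/1: leaf(6) ≐ A.
Bind A := leaf(6). Substituting into the earlier bindings gives Q := tup(6, m, leaf(6)), S := tup(6, m, leaf(6)).
MGU = { Q -> tup(6, m, leaf(6)), S -> tup(6, m, leaf(6)), A -> leaf(6) }, so S -> tup(6, m, leaf(6)).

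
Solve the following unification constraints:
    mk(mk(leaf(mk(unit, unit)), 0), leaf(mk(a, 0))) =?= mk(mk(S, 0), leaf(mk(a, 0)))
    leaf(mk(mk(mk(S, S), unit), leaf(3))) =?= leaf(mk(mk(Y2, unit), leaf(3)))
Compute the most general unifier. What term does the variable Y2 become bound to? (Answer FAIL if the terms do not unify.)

Decompose mk/2: mk(leaf(mk(unit, unit)), 0) =?= mk(S, 0),  leaf(mk(a, 0)) =?= leaf(mk(a, 0)).
Decompose mk/2: leaf(mk(unit, unit)) =?= S,  0 =?= 0.
Bind S := leaf(mk(unit, unit)); substituting into the one remaining equation that mentions S gives: leaf(mk(mk(mk(leaf(mk(unit, unit)), leaf(mk(unit, unit))), unit), leaf(3))) =?= leaf(mk(mk(Y2, unit), leaf(3))).
Delete trivial equation 0 =?= 0.
Delete trivial equation leaf(mk(a, 0)) =?= leaf(mk(a, 0)).
Decompose leaf/1: mk(mk(mk(leaf(mk(unit, unit)), leaf(mk(unit, unit))), unit), leaf(3)) =?= mk(mk(Y2, unit), leaf(3)).
Decompose mk/2: mk(mk(leaf(mk(unit, unit)), leaf(mk(unit, unit))), unit) =?= mk(Y2, unit),  leaf(3) =?= leaf(3).
Decompose mk/2: mk(leaf(mk(unit, unit)), leaf(mk(unit, unit))) =?= Y2,  unit =?= unit.
Bind Y2 := mk(leaf(mk(unit, unit)), leaf(mk(unit, unit))); no other remaining equation mentions Y2.
Delete trivial equation unit =?= unit.
Delete trivial equation leaf(3) =?= leaf(3).
MGU = { S -> leaf(mk(unit, unit)), Y2 -> mk(leaf(mk(unit, unit)), leaf(mk(unit, unit))) }, so Y2 -> mk(leaf(mk(unit, unit)), leaf(mk(unit, unit))).

mk(leaf(mk(unit, unit)), leaf(mk(unit, unit)))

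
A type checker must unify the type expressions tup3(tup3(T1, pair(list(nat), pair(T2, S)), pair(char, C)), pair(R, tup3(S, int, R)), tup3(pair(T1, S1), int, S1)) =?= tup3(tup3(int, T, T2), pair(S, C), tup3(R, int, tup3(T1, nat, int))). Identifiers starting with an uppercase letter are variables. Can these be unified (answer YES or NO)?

YES

Decompose tup3/3: tup3(T1, pair(list(nat), pair(T2, S)), pair(char, C)) =?= tup3(int, T, T2),  pair(R, tup3(S, int, R)) =?= pair(S, C),  tup3(pair(T1, S1), int, S1) =?= tup3(R, int, tup3(T1, nat, int)).
Decompose tup3/3: T1 =?= int,  pair(list(nat), pair(T2, S)) =?= T,  pair(char, C) =?= T2.
Bind T1 := int; substituting into the one remaining equation that mentions T1 gives: tup3(pair(int, S1), int, S1) =?= tup3(R, int, tup3(int, nat, int)).
Bind T := pair(list(nat), pair(T2, S)); no other remaining equation mentions T.
Bind T2 := pair(char, C); no other remaining equation mentions T2. Substituting into the earlier binding gives T := pair(list(nat), pair(pair(char, C), S)).
Decompose pair/2: R =?= S,  tup3(S, int, R) =?= C.
Bind R := S; substituting into the remaining equations gives: tup3(S, int, S) =?= C,  tup3(pair(int, S1), int, S1) =?= tup3(S, int, tup3(int, nat, int)).
Bind C := tup3(S, int, S); no other remaining equation mentions C. Substituting into the earlier bindings gives T := pair(list(nat), pair(pair(char, tup3(S, int, S)), S)), T2 := pair(char, tup3(S, int, S)).
Decompose tup3/3: pair(int, S1) =?= S,  int =?= int,  S1 =?= tup3(int, nat, int).
Bind S := pair(int, S1); no other remaining equation mentions S. Substituting into the earlier bindings gives T := pair(list(nat), pair(pair(char, tup3(pair(int, S1), int, pair(int, S1))), pair(int, S1))), T2 := pair(char, tup3(pair(int, S1), int, pair(int, S1))), R := pair(int, S1), C := tup3(pair(int, S1), int, pair(int, S1)).
Delete trivial equation int =?= int.
Bind S1 := tup3(int, nat, int). Substituting into the earlier bindings gives T := pair(list(nat), pair(pair(char, tup3(pair(int, tup3(int, nat, int)), int, pair(int, tup3(int, nat, int)))), pair(int, tup3(int, nat, int)))), T2 := pair(char, tup3(pair(int, tup3(int, nat, int)), int, pair(int, tup3(int, nat, int)))), R := pair(int, tup3(int, nat, int)), C := tup3(pair(int, tup3(int, nat, int)), int, pair(int, tup3(int, nat, int))), S := pair(int, tup3(int, nat, int)).
No equations remain and no clash or occurs-check failure arose, so a unifier exists.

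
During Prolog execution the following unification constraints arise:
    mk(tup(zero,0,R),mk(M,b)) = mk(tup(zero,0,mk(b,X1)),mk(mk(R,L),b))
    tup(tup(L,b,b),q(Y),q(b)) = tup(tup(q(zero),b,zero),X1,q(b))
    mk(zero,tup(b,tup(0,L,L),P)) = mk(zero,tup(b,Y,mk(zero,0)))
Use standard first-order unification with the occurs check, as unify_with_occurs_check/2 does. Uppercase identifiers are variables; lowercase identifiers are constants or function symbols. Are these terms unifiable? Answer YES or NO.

Decompose mk/2: tup(zero,0,R) = tup(zero,0,mk(b,X1)),  mk(M,b) = mk(mk(R,L),b).
Decompose tup/3: zero = zero,  0 = 0,  R = mk(b,X1).
Delete trivial equation zero = zero.
Delete trivial equation 0 = 0.
Bind R := mk(b,X1); substituting into the one remaining equation that mentions R gives: mk(M,b) = mk(mk(mk(b,X1),L),b).
Decompose mk/2: M = mk(mk(b,X1),L),  b = b.
Bind M := mk(mk(b,X1),L); no other remaining equation mentions M.
Delete trivial equation b = b.
Decompose tup/3: tup(L,b,b) = tup(q(zero),b,zero),  q(Y) = X1,  q(b) = q(b).
Decompose tup/3: L = q(zero),  b = b,  b = zero.
Bind L := q(zero); substituting into the one remaining equation that mentions L gives: mk(zero,tup(b,tup(0,q(zero),q(zero)),P)) = mk(zero,tup(b,Y,mk(zero,0))). Substituting into the earlier binding gives M := mk(mk(b,X1),q(zero)).
Delete trivial equation b = b.
Clash: constants b and zero differ; no unifier exists.

NO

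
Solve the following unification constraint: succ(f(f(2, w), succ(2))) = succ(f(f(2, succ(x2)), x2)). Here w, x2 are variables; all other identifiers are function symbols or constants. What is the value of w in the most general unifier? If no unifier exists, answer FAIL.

succ(succ(2))

Decompose succ/1: f(f(2, w), succ(2)) = f(f(2, succ(x2)), x2).
Decompose f/2: f(2, w) = f(2, succ(x2)),  succ(2) = x2.
Decompose f/2: 2 = 2,  w = succ(x2).
Delete trivial equation 2 = 2.
Bind w := succ(x2); no other remaining equation mentions w.
Bind x2 := succ(2). Substituting into the earlier binding gives w := succ(succ(2)).
MGU = { w -> succ(succ(2)), x2 -> succ(2) }, so w -> succ(succ(2)).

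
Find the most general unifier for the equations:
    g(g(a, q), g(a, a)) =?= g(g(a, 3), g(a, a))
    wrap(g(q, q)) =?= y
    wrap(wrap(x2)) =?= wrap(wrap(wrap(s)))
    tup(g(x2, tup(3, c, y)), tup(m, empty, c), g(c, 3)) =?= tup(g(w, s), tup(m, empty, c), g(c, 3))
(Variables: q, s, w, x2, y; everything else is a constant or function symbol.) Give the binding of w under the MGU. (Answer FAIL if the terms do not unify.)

wrap(tup(3, c, wrap(g(3, 3))))

Decompose g/2: g(a, q) =?= g(a, 3),  g(a, a) =?= g(a, a).
Decompose g/2: a =?= a,  q =?= 3.
Delete trivial equation a =?= a.
Bind q := 3; substituting into the one remaining equation that mentions q gives: wrap(g(3, 3)) =?= y.
Delete trivial equation g(a, a) =?= g(a, a).
Bind y := wrap(g(3, 3)); substituting into the one remaining equation that mentions y gives: tup(g(x2, tup(3, c, wrap(g(3, 3)))), tup(m, empty, c), g(c, 3)) =?= tup(g(w, s), tup(m, empty, c), g(c, 3)).
Decompose wrap/1: wrap(x2) =?= wrap(wrap(s)).
Decompose wrap/1: x2 =?= wrap(s).
Bind x2 := wrap(s); substituting into the remaining equation gives: tup(g(wrap(s), tup(3, c, wrap(g(3, 3)))), tup(m, empty, c), g(c, 3)) =?= tup(g(w, s), tup(m, empty, c), g(c, 3)).
Decompose tup/3: g(wrap(s), tup(3, c, wrap(g(3, 3)))) =?= g(w, s),  tup(m, empty, c) =?= tup(m, empty, c),  g(c, 3) =?= g(c, 3).
Decompose g/2: wrap(s) =?= w,  tup(3, c, wrap(g(3, 3))) =?= s.
Bind w := wrap(s); no other remaining equation mentions w.
Bind s := tup(3, c, wrap(g(3, 3))); no other remaining equation mentions s. Substituting into the earlier bindings gives x2 := wrap(tup(3, c, wrap(g(3, 3)))), w := wrap(tup(3, c, wrap(g(3, 3)))).
Delete trivial equation tup(m, empty, c) =?= tup(m, empty, c).
Delete trivial equation g(c, 3) =?= g(c, 3).
MGU = { q -> 3, y -> wrap(g(3, 3)), x2 -> wrap(tup(3, c, wrap(g(3, 3)))), w -> wrap(tup(3, c, wrap(g(3, 3)))), s -> tup(3, c, wrap(g(3, 3))) }, so w -> wrap(tup(3, c, wrap(g(3, 3)))).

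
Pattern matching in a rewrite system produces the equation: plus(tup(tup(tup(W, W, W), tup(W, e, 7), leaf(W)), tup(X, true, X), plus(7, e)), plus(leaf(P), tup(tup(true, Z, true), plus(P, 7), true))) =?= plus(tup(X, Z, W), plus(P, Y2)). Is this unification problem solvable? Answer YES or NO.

Decompose plus/2: tup(tup(tup(W, W, W), tup(W, e, 7), leaf(W)), tup(X, true, X), plus(7, e)) =?= tup(X, Z, W),  plus(leaf(P), tup(tup(true, Z, true), plus(P, 7), true)) =?= plus(P, Y2).
Decompose tup/3: tup(tup(W, W, W), tup(W, e, 7), leaf(W)) =?= X,  tup(X, true, X) =?= Z,  plus(7, e) =?= W.
Bind X := tup(tup(W, W, W), tup(W, e, 7), leaf(W)); substituting into the one remaining equation that mentions X gives: tup(tup(tup(W, W, W), tup(W, e, 7), leaf(W)), true, tup(tup(W, W, W), tup(W, e, 7), leaf(W))) =?= Z.
Bind Z := tup(tup(tup(W, W, W), tup(W, e, 7), leaf(W)), true, tup(tup(W, W, W), tup(W, e, 7), leaf(W))); substituting into the one remaining equation that mentions Z gives: plus(leaf(P), tup(tup(true, tup(tup(tup(W, W, W), tup(W, e, 7), leaf(W)), true, tup(tup(W, W, W), tup(W, e, 7), leaf(W))), true), plus(P, 7), true)) =?= plus(P, Y2).
Bind W := plus(7, e); substituting into the remaining equation gives: plus(leaf(P), tup(tup(true, tup(tup(tup(plus(7, e), plus(7, e), plus(7, e)), tup(plus(7, e), e, 7), leaf(plus(7, e))), true, tup(tup(plus(7, e), plus(7, e), plus(7, e)), tup(plus(7, e), e, 7), leaf(plus(7, e)))), true), plus(P, 7), true)) =?= plus(P, Y2). Substituting into the earlier bindings gives X := tup(tup(plus(7, e), plus(7, e), plus(7, e)), tup(plus(7, e), e, 7), leaf(plus(7, e))), Z := tup(tup(tup(plus(7, e), plus(7, e), plus(7, e)), tup(plus(7, e), e, 7), leaf(plus(7, e))), true, tup(tup(plus(7, e), plus(7, e), plus(7, e)), tup(plus(7, e), e, 7), leaf(plus(7, e)))).
Decompose plus/2: leaf(P) =?= P,  tup(tup(true, tup(tup(tup(plus(7, e), plus(7, e), plus(7, e)), tup(plus(7, e), e, 7), leaf(plus(7, e))), true, tup(tup(plus(7, e), plus(7, e), plus(7, e)), tup(plus(7, e), e, 7), leaf(plus(7, e)))), true), plus(P, 7), true) =?= Y2.
Occurs check fails: P occurs in leaf(P); the equation P =?= leaf(P) has no finite solution.

NO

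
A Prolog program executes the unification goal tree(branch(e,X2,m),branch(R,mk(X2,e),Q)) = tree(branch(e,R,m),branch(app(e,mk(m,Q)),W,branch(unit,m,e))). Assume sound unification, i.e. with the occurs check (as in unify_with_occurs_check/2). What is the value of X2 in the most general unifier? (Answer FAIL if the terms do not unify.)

Decompose tree/2: branch(e,X2,m) = branch(e,R,m),  branch(R,mk(X2,e),Q) = branch(app(e,mk(m,Q)),W,branch(unit,m,e)).
Decompose branch/3: e = e,  X2 = R,  m = m.
Delete trivial equation e = e.
Bind X2 := R; substituting into the one remaining equation that mentions X2 gives: branch(R,mk(R,e),Q) = branch(app(e,mk(m,Q)),W,branch(unit,m,e)).
Delete trivial equation m = m.
Decompose branch/3: R = app(e,mk(m,Q)),  mk(R,e) = W,  Q = branch(unit,m,e).
Bind R := app(e,mk(m,Q)); substituting into the one remaining equation that mentions R gives: mk(app(e,mk(m,Q)),e) = W. Substituting into the earlier binding gives X2 := app(e,mk(m,Q)).
Bind W := mk(app(e,mk(m,Q)),e); no other remaining equation mentions W.
Bind Q := branch(unit,m,e). Substituting into the earlier bindings gives X2 := app(e,mk(m,branch(unit,m,e))), R := app(e,mk(m,branch(unit,m,e))), W := mk(app(e,mk(m,branch(unit,m,e))),e).
MGU = { X2 = app(e,mk(m,branch(unit,m,e))), R = app(e,mk(m,branch(unit,m,e))), W = mk(app(e,mk(m,branch(unit,m,e))),e), Q = branch(unit,m,e) }, so X2 = app(e,mk(m,branch(unit,m,e))).

app(e,mk(m,branch(unit,m,e)))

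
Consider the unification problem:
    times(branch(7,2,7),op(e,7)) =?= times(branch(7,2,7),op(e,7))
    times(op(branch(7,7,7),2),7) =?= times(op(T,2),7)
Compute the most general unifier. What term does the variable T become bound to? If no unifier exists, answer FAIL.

branch(7,7,7)

Delete trivial equation times(branch(7,2,7),op(e,7)) =?= times(branch(7,2,7),op(e,7)).
Decompose times/2: op(branch(7,7,7),2) =?= op(T,2),  7 =?= 7.
Decompose op/2: branch(7,7,7) =?= T,  2 =?= 2.
Bind T := branch(7,7,7); no other remaining equation mentions T.
Delete trivial equation 2 =?= 2.
Delete trivial equation 7 =?= 7.
MGU = { T ↦ branch(7,7,7) }, so T ↦ branch(7,7,7).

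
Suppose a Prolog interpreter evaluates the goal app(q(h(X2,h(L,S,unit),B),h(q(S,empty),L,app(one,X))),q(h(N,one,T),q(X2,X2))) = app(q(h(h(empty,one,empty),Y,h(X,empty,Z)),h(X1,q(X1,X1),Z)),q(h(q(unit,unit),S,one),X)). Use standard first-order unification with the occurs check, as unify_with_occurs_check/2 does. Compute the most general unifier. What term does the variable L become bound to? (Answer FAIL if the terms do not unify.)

q(q(one,empty),q(one,empty))

Decompose app/2: q(h(X2,h(L,S,unit),B),h(q(S,empty),L,app(one,X))) = q(h(h(empty,one,empty),Y,h(X,empty,Z)),h(X1,q(X1,X1),Z)),  q(h(N,one,T),q(X2,X2)) = q(h(q(unit,unit),S,one),X).
Decompose q/2: h(X2,h(L,S,unit),B) = h(h(empty,one,empty),Y,h(X,empty,Z)),  h(q(S,empty),L,app(one,X)) = h(X1,q(X1,X1),Z).
Decompose h/3: X2 = h(empty,one,empty),  h(L,S,unit) = Y,  B = h(X,empty,Z).
Bind X2 := h(empty,one,empty); substituting into the one remaining equation that mentions X2 gives: q(h(N,one,T),q(h(empty,one,empty),h(empty,one,empty))) = q(h(q(unit,unit),S,one),X).
Bind Y := h(L,S,unit); no other remaining equation mentions Y.
Bind B := h(X,empty,Z); no other remaining equation mentions B.
Decompose h/3: q(S,empty) = X1,  L = q(X1,X1),  app(one,X) = Z.
Bind X1 := q(S,empty); substituting into the one remaining equation that mentions X1 gives: L = q(q(S,empty),q(S,empty)).
Bind L := q(q(S,empty),q(S,empty)); no other remaining equation mentions L. Substituting into the earlier binding gives Y := h(q(q(S,empty),q(S,empty)),S,unit).
Bind Z := app(one,X); no other remaining equation mentions Z. Substituting into the earlier binding gives B := h(X,empty,app(one,X)).
Decompose q/2: h(N,one,T) = h(q(unit,unit),S,one),  q(h(empty,one,empty),h(empty,one,empty)) = X.
Decompose h/3: N = q(unit,unit),  one = S,  T = one.
Bind N := q(unit,unit); no other remaining equation mentions N.
Bind S := one; no other remaining equation mentions S. Substituting into the earlier bindings gives Y := h(q(q(one,empty),q(one,empty)),one,unit), X1 := q(one,empty), L := q(q(one,empty),q(one,empty)).
Bind T := one; no other remaining equation mentions T.
Bind X := q(h(empty,one,empty),h(empty,one,empty)). Substituting into the earlier bindings gives B := h(q(h(empty,one,empty),h(empty,one,empty)),empty,app(one,q(h(empty,one,empty),h(empty,one,empty)))), Z := app(one,q(h(empty,one,empty),h(empty,one,empty))).
MGU = { X2 ↦ h(empty,one,empty), Y ↦ h(q(q(one,empty),q(one,empty)),one,unit), B ↦ h(q(h(empty,one,empty),h(empty,one,empty)),empty,app(one,q(h(empty,one,empty),h(empty,one,empty)))), X1 ↦ q(one,empty), L ↦ q(q(one,empty),q(one,empty)), Z ↦ app(one,q(h(empty,one,empty),h(empty,one,empty))), N ↦ q(unit,unit), S ↦ one, T ↦ one, X ↦ q(h(empty,one,empty),h(empty,one,empty)) }, so L ↦ q(q(one,empty),q(one,empty)).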